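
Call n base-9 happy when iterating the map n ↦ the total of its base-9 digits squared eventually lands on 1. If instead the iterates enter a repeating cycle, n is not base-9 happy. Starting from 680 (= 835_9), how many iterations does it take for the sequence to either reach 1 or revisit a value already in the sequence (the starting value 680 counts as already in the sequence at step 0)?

680 = (8,3,5)_9 → 8² + 3² + 5² = 64 + 9 + 25 = 98
98 = (1,1,8)_9 → 1² + 1² + 8² = 1 + 1 + 64 = 66
66 = (7,3)_9 → 7² + 3² = 49 + 9 = 58
58 = (6,4)_9 → 6² + 4² = 36 + 16 = 52
52 = (5,7)_9 → 5² + 7² = 25 + 49 = 74
74 = (8,2)_9 → 8² + 2² = 64 + 4 = 68
68 = (7,5)_9 → 7² + 5² = 49 + 25 = 74  — 74 repeats.
That took 7 steps.

7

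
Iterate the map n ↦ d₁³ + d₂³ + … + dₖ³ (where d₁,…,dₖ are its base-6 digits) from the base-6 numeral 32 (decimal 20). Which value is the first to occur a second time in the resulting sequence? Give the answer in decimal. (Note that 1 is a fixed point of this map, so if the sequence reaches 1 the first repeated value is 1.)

190

20 = (3,2)_6 → 3³ + 2³ = 27 + 8 = 35
35 = (5,5)_6 → 5³ + 5³ = 125 + 125 = 250
250 = (1,0,5,4)_6 → 1³ + 0³ + 5³ + 4³ = 1 + 0 + 125 + 64 = 190
190 = (5,1,4)_6 → 5³ + 1³ + 4³ = 125 + 1 + 64 = 190  — 190 already appeared earlier.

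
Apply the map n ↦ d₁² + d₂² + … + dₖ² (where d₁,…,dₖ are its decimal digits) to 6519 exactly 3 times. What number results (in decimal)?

40

6519 → 6² + 5² + 1² + 9² = 36 + 25 + 1 + 81 = 143
143 → 1² + 4² + 3² = 1 + 16 + 9 = 26
26 → 2² + 6² = 4 + 36 = 40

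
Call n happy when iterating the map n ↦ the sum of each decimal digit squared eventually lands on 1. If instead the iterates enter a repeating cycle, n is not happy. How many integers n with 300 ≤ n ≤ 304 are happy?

2

300: 300 → 9 → 81 → 65 → 61 → 37 → 58 → 89 → 145 → 42 → 20 → 4 → 16 → 37  (repeats 37)
301: 301 → 10 → 1  (reaches 1)
302: 302 → 13 → 10 → 1  (reaches 1)
303: 303 → 18 → 65 → 61 → 37 → 58 → 89 → 145 → 42 → 20 → 4 → 16 → 37  (repeats 37)
304: 304 → 25 → 29 → 85 → 89 → 145 → 42 → 20 → 4 → 16 → 37 → 58 → 89  (repeats 89)
happy: 301, 302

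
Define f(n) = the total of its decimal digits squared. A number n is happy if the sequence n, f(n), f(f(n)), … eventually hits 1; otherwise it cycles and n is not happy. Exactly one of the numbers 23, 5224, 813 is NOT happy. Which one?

813

23: 23 → 13 → 10 → 1  — reaches 1 (happy)
5224: 5224 → 49 → 97 → 130 → 10 → 1  — reaches 1 (happy)
813: 813 → 74 → 65 → 61 → 37 → 58 → 89 → 145 → 42 → 20 → 4 → 16 → 37  — repeats 37 (not happy)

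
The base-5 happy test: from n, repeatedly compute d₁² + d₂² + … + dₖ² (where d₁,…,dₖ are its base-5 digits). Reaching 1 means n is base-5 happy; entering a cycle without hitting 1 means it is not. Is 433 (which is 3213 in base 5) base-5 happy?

433 = (3,2,1,3)_5 → 23
23 = (4,3)_5 → 25
25 = (1,0,0)_5 → 1  — reached 1.

base-5 happy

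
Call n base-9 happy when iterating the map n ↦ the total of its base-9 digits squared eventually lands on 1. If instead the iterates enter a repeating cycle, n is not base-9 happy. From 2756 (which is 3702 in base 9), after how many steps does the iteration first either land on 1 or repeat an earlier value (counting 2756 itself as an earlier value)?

2756 = (3,7,0,2)_9 → 3² + 7² + 0² + 2² = 62
62 = (6,8)_9 → 6² + 8² = 100
100 = (1,2,1)_9 → 1² + 2² + 1² = 6
6 = (6)_9 → 6² = 36
36 = (4,0)_9 → 4² + 0² = 16
16 = (1,7)_9 → 1² + 7² = 50
50 = (5,5)_9 → 5² + 5² = 50  — 50 repeats.
That took 7 steps.

7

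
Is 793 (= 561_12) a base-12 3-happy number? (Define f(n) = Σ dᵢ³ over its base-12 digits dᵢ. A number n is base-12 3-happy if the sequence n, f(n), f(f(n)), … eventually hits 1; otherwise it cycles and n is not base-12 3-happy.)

not base-12 3-happy

793 = (5,6,1)_12 → 342
342 = (2,4,6)_12 → 288
288 = (2,0,0)_12 → 8
8 = (8)_12 → 512
512 = (3,6,8)_12 → 755
755 = (5,2,11)_12 → 1464
1464 = (10,2,0)_12 → 1008
1008 = (7,0,0)_12 → 343
343 = (2,4,7)_12 → 415
415 = (2,10,7)_12 → 1351
1351 = (9,4,7)_12 → 1136
1136 = (7,10,8)_12 → 1855
1855 = (1,0,10,7)_12 → 1344
1344 = (9,4,0)_12 → 793  — 793 already seen; the sequence cycles without reaching 1.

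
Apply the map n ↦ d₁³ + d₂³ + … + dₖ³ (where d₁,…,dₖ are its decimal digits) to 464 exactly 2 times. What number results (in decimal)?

464 → 4³ + 6³ + 4³ = 64 + 216 + 64 = 344
344 → 3³ + 4³ + 4³ = 27 + 64 + 64 = 155

155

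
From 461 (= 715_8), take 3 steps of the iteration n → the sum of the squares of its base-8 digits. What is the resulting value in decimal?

10

461 = (7,1,5)_8 → 7² + 1² + 5² = 75
75 = (1,1,3)_8 → 1² + 1² + 3² = 11
11 = (1,3)_8 → 1² + 3² = 10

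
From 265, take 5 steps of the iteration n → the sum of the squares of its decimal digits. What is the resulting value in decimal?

89

265 → 2² + 6² + 5² = 65
65 → 6² + 5² = 61
61 → 6² + 1² = 37
37 → 3² + 7² = 58
58 → 5² + 8² = 89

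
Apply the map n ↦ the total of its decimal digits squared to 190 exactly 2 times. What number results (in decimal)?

190 → 1² + 9² + 0² = 1 + 81 + 0 = 82
82 → 8² + 2² = 64 + 4 = 68

68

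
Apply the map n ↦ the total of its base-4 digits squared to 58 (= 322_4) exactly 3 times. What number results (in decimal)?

58 = (3,2,2)_4 → 3² + 2² + 2² = 17
17 = (1,0,1)_4 → 1² + 0² + 1² = 2
2 = (2)_4 → 2² = 4

4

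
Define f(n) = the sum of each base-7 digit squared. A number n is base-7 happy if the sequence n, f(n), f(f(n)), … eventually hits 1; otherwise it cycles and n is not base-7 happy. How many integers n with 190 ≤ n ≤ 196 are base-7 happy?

1

190: 190 → 46 → 52 → 10 → 10  — not base-7 happy
191: 191 → 49 → 1  — base-7 happy
192: 192 → 54 → 26 → 34 → 52 → 10 → 10  — not base-7 happy
193: 193 → 61 → 27 → 45 → 45  — not base-7 happy
194: 194 → 70 → 10 → 10  — not base-7 happy
195: 195 → 81 → 33 → 41 → 61 → 27 → 45 → 45  — not base-7 happy
196: 196 → 16 → 8 → 2 → 4 → 16  — not base-7 happy
base-7 happy: 191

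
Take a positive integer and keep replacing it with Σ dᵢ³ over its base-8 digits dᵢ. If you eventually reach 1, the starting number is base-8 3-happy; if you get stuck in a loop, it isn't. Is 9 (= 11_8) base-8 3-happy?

base-8 3-happy

9 = (1,1)_8 → 1³ + 1³ = 1 + 1 = 2
2 = (2)_8 → 2³ = 8
8 = (1,0)_8 → 1³ + 0³ = 1 + 0 = 1  — reached 1.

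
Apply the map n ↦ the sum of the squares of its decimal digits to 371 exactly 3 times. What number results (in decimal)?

37

371 → 3² + 7² + 1² = 59
59 → 5² + 9² = 106
106 → 1² + 0² + 6² = 37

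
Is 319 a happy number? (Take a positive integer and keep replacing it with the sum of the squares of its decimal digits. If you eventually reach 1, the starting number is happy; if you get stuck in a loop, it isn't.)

319 → 3² + 1² + 9² = 9 + 1 + 81 = 91
91 → 9² + 1² = 81 + 1 = 82
82 → 8² + 2² = 64 + 4 = 68
68 → 6² + 8² = 36 + 64 = 100
100 → 1² + 0² + 0² = 1 + 0 + 0 = 1  — reached 1.

happy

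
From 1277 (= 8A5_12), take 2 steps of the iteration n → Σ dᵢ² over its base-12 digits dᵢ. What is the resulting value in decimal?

1277 = (8,10,5)_12 → 189
189 = (1,3,9)_12 → 91

91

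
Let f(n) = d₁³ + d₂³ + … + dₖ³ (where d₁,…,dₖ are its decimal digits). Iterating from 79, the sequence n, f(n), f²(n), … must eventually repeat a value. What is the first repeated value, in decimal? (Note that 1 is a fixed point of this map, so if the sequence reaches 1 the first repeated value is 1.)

352

79 → 7³ + 9³ = 1072
1072 → 1³ + 0³ + 7³ + 2³ = 352
352 → 3³ + 5³ + 2³ = 160
160 → 1³ + 6³ + 0³ = 217
217 → 2³ + 1³ + 7³ = 352  — 352 already appeared earlier.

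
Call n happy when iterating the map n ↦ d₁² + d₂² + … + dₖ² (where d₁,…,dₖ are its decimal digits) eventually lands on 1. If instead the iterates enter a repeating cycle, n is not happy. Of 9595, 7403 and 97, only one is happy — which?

9595: 9595 → 212 → 9 → 81 → 65 → 61 → 37 → 58 → 89 → 145 → 42 → 20 → 4 → 16 → 37  — repeats 37 (not happy)
7403: 7403 → 74 → 65 → 61 → 37 → 58 → 89 → 145 → 42 → 20 → 4 → 16 → 37  — repeats 37 (not happy)
97: 97 → 130 → 10 → 1  — reaches 1 (happy)

97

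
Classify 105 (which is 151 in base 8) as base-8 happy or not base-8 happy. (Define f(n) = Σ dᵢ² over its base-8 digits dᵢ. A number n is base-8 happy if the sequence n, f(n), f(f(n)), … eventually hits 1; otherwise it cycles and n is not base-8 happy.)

105 = (1,5,1)_8 → 1² + 5² + 1² = 1 + 25 + 1 = 27
27 = (3,3)_8 → 3² + 3² = 9 + 9 = 18
18 = (2,2)_8 → 2² + 2² = 4 + 4 = 8
8 = (1,0)_8 → 1² + 0² = 1 + 0 = 1  — reached 1.

base-8 happy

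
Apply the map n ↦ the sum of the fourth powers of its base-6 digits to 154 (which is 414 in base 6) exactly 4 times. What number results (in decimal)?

154 = (4,1,4)_6 → 4⁴ + 1⁴ + 4⁴ = 256 + 1 + 256 = 513
513 = (2,2,1,3)_6 → 2⁴ + 2⁴ + 1⁴ + 3⁴ = 16 + 16 + 1 + 81 = 114
114 = (3,1,0)_6 → 3⁴ + 1⁴ + 0⁴ = 81 + 1 + 0 = 82
82 = (2,1,4)_6 → 2⁴ + 1⁴ + 4⁴ = 16 + 1 + 256 = 273

273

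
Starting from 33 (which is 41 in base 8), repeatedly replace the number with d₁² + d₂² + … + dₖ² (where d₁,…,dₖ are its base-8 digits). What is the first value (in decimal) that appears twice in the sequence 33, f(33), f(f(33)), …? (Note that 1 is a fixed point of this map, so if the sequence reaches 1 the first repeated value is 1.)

33 = (4,1)_8 → 4² + 1² = 16 + 1 = 17
17 = (2,1)_8 → 2² + 1² = 4 + 1 = 5
5 = (5)_8 → 5² = 25
25 = (3,1)_8 → 3² + 1² = 9 + 1 = 10
10 = (1,2)_8 → 1² + 2² = 1 + 4 = 5  — 5 already appeared earlier.

5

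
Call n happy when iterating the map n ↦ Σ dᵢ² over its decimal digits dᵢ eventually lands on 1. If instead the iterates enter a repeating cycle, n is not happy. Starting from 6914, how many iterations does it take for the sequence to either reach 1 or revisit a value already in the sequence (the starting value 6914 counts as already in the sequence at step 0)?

12

6914 → 6² + 9² + 1² + 4² = 36 + 81 + 1 + 16 = 134
134 → 1² + 3² + 4² = 1 + 9 + 16 = 26
26 → 2² + 6² = 4 + 36 = 40
40 → 4² + 0² = 16 + 0 = 16
16 → 1² + 6² = 1 + 36 = 37
37 → 3² + 7² = 9 + 49 = 58
58 → 5² + 8² = 25 + 64 = 89
89 → 8² + 9² = 64 + 81 = 145
145 → 1² + 4² + 5² = 1 + 16 + 25 = 42
42 → 4² + 2² = 16 + 4 = 20
20 → 2² + 0² = 4 + 0 = 4
4 → 4² = 16  — 16 repeats.
That took 12 steps.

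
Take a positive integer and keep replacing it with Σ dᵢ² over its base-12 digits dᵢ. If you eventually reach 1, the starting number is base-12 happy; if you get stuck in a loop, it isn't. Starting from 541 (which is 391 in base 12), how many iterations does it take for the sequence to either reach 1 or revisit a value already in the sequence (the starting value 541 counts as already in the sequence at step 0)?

541 = (3,9,1)_12 → 91
91 = (7,7)_12 → 98
98 = (8,2)_12 → 68
68 = (5,8)_12 → 89
89 = (7,5)_12 → 74
74 = (6,2)_12 → 40
40 = (3,4)_12 → 25
25 = (2,1)_12 → 5
5 = (5)_12 → 25  — 25 repeats.
That took 9 steps.

9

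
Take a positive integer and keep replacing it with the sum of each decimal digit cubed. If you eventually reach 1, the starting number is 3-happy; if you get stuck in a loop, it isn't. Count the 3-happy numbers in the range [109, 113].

109: 109 → 730 → 370 → 370  — not 3-happy
110: 110 → 2 → 8 → 512 → 134 → 92 → 737 → 713 → 371 → 371  — not 3-happy
111: 111 → 3 → 27 → 351 → 153 → 153  — not 3-happy
112: 112 → 10 → 1  — 3-happy
113: 113 → 29 → 737 → 713 → 371 → 371  — not 3-happy
3-happy: 112

1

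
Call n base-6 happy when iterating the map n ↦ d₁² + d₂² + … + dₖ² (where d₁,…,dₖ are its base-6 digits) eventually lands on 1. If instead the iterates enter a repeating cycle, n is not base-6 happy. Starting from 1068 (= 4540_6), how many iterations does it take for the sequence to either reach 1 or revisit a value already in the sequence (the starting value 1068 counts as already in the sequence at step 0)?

1068 = (4,5,4,0)_6 → 4² + 5² + 4² + 0² = 16 + 25 + 16 + 0 = 57
57 = (1,3,3)_6 → 1² + 3² + 3² = 1 + 9 + 9 = 19
19 = (3,1)_6 → 3² + 1² = 9 + 1 = 10
10 = (1,4)_6 → 1² + 4² = 1 + 16 = 17
17 = (2,5)_6 → 2² + 5² = 4 + 25 = 29
29 = (4,5)_6 → 4² + 5² = 16 + 25 = 41
41 = (1,0,5)_6 → 1² + 0² + 5² = 1 + 0 + 25 = 26
26 = (4,2)_6 → 4² + 2² = 16 + 4 = 20
20 = (3,2)_6 → 3² + 2² = 9 + 4 = 13
13 = (2,1)_6 → 2² + 1² = 4 + 1 = 5
5 = (5)_6 → 5² = 25
25 = (4,1)_6 → 4² + 1² = 16 + 1 = 17  — 17 repeats.
That took 12 steps.

12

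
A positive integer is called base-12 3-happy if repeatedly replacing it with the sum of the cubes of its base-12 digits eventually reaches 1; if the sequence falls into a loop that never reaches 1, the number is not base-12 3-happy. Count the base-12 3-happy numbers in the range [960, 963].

2

960: 960 → 728 → 637 → 190 → 1028 → 856 → 1520 → 1728 → 1  (reaches 1)
961: 961 → 729 → 854 → 1464 → 1008 → 343 → 415 → 1351 → 1136 → 1855 → 1344 → 793 → 342 → 288 → 8 → 512 → 755 → 1464  (repeats 1464)
962: 962 → 736 → 190 → 1028 → 856 → 1520 → 1728 → 1  (reaches 1)
963: 963 → 755 → 1464 → 1008 → 343 → 415 → 1351 → 1136 → 1855 → 1344 → 793 → 342 → 288 → 8 → 512 → 755  (repeats 755)
base-12 3-happy: 960, 962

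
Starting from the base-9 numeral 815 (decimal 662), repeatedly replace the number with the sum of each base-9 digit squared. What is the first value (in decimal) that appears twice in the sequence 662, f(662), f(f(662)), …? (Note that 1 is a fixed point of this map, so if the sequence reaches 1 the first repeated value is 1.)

662 = (8,1,5)_9 → 8² + 1² + 5² = 64 + 1 + 25 = 90
90 = (1,1,0)_9 → 1² + 1² + 0² = 1 + 1 + 0 = 2
2 = (2)_9 → 2² = 4
4 = (4)_9 → 4² = 16
16 = (1,7)_9 → 1² + 7² = 1 + 49 = 50
50 = (5,5)_9 → 5² + 5² = 25 + 25 = 50  — 50 already appeared earlier.

50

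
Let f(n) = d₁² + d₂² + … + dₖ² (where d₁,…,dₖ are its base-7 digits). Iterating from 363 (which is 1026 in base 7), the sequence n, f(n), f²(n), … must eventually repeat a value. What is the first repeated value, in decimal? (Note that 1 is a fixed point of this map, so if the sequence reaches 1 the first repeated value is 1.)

363 = (1,0,2,6)_7 → 1² + 0² + 2² + 6² = 41
41 = (5,6)_7 → 5² + 6² = 61
61 = (1,1,5)_7 → 1² + 1² + 5² = 27
27 = (3,6)_7 → 3² + 6² = 45
45 = (6,3)_7 → 6² + 3² = 45  — 45 already appeared earlier.

45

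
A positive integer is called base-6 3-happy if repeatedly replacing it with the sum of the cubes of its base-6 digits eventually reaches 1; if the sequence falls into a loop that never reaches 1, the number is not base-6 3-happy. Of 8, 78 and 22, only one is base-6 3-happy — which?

8: 8 → 9 → 28 → 128 → 62 → 73 → 9  — repeats 9 (not base-6 3-happy)
78: 78 → 9 → 28 → 128 → 62 → 73 → 9  — repeats 9 (not base-6 3-happy)
22: 22 → 91 → 36 → 1  — reaches 1 (base-6 3-happy)

22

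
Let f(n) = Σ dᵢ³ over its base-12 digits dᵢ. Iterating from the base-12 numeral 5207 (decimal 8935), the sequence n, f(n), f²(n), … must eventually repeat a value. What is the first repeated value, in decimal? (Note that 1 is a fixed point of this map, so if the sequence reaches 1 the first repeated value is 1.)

8935 = (5,2,0,7)_12 → 5³ + 2³ + 0³ + 7³ = 476
476 = (3,3,8)_12 → 3³ + 3³ + 8³ = 566
566 = (3,11,2)_12 → 3³ + 11³ + 2³ = 1366
1366 = (9,5,10)_12 → 9³ + 5³ + 10³ = 1854
1854 = (1,0,10,6)_12 → 1³ + 0³ + 10³ + 6³ = 1217
1217 = (8,5,5)_12 → 8³ + 5³ + 5³ = 762
762 = (5,3,6)_12 → 5³ + 3³ + 6³ = 368
368 = (2,6,8)_12 → 2³ + 6³ + 8³ = 736
736 = (5,1,4)_12 → 5³ + 1³ + 4³ = 190
190 = (1,3,10)_12 → 1³ + 3³ + 10³ = 1028
1028 = (7,1,8)_12 → 7³ + 1³ + 8³ = 856
856 = (5,11,4)_12 → 5³ + 11³ + 4³ = 1520
1520 = (10,6,8)_12 → 10³ + 6³ + 8³ = 1728
1728 = (1,0,0,0)_12 → 1³ + 0³ + 0³ + 0³ = 1  — reached the fixed point 1.
1 → 1, so 1 is the first repeated value.

1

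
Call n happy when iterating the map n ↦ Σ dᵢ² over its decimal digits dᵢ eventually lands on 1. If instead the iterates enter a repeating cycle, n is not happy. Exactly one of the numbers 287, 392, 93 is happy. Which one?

392

287: 287 → 117 → 51 → 26 → 40 → 16 → 37 → 58 → 89 → 145 → 42 → 20 → 4 → 16  — repeats 16 (not happy)
392: 392 → 94 → 97 → 130 → 10 → 1  — reaches 1 (happy)
93: 93 → 90 → 81 → 65 → 61 → 37 → 58 → 89 → 145 → 42 → 20 → 4 → 16 → 37  — repeats 37 (not happy)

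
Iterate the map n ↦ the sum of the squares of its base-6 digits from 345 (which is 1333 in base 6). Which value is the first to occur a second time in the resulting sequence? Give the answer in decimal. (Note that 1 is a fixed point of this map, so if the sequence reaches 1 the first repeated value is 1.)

29

345 = (1,3,3,3)_6 → 28
28 = (4,4)_6 → 32
32 = (5,2)_6 → 29
29 = (4,5)_6 → 41
41 = (1,0,5)_6 → 26
26 = (4,2)_6 → 20
20 = (3,2)_6 → 13
13 = (2,1)_6 → 5
5 = (5)_6 → 25
25 = (4,1)_6 → 17
17 = (2,5)_6 → 29  — 29 already appeared earlier.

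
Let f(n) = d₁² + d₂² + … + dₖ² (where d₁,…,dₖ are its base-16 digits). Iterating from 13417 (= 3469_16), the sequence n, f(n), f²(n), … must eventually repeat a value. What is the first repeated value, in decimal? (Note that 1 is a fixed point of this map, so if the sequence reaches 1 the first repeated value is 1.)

1

13417 = (3,4,6,9)_16 → 3² + 4² + 6² + 9² = 9 + 16 + 36 + 81 = 142
142 = (8,14)_16 → 8² + 14² = 64 + 196 = 260
260 = (1,0,4)_16 → 1² + 0² + 4² = 1 + 0 + 16 = 17
17 = (1,1)_16 → 1² + 1² = 1 + 1 = 2
2 = (2)_16 → 2² = 4
4 = (4)_16 → 4² = 16
16 = (1,0)_16 → 1² + 0² = 1 + 0 = 1  — reached the fixed point 1.
1 → 1, so 1 is the first repeated value.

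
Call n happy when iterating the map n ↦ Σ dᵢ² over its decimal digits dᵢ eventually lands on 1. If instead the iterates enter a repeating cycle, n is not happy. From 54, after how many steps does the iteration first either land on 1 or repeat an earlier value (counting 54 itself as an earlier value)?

54 → 5² + 4² = 25 + 16 = 41
41 → 4² + 1² = 16 + 1 = 17
17 → 1² + 7² = 1 + 49 = 50
50 → 5² + 0² = 25 + 0 = 25
25 → 2² + 5² = 4 + 25 = 29
29 → 2² + 9² = 4 + 81 = 85
85 → 8² + 5² = 64 + 25 = 89
89 → 8² + 9² = 64 + 81 = 145
145 → 1² + 4² + 5² = 1 + 16 + 25 = 42
42 → 4² + 2² = 16 + 4 = 20
20 → 2² + 0² = 4 + 0 = 4
4 → 4² = 16
16 → 1² + 6² = 1 + 36 = 37
37 → 3² + 7² = 9 + 49 = 58
58 → 5² + 8² = 25 + 64 = 89  — 89 repeats.
That took 15 steps.

15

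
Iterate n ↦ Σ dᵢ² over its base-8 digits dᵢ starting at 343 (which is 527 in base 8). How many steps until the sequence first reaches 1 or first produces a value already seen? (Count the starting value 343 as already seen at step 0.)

4

343 = (5,2,7)_8 → 78
78 = (1,1,6)_8 → 38
38 = (4,6)_8 → 52
52 = (6,4)_8 → 52  — 52 repeats.
That took 4 steps.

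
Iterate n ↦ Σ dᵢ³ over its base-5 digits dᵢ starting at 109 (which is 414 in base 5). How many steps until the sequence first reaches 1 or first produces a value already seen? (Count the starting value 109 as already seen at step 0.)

109 = (4,1,4)_5 → 4³ + 1³ + 4³ = 64 + 1 + 64 = 129
129 = (1,0,0,4)_5 → 1³ + 0³ + 0³ + 4³ = 1 + 0 + 0 + 64 = 65
65 = (2,3,0)_5 → 2³ + 3³ + 0³ = 8 + 27 + 0 = 35
35 = (1,2,0)_5 → 1³ + 2³ + 0³ = 1 + 8 + 0 = 9
9 = (1,4)_5 → 1³ + 4³ = 1 + 64 = 65  — 65 repeats.
That took 5 steps.

5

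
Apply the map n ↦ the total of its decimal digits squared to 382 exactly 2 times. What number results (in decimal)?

382 → 3² + 8² + 2² = 9 + 64 + 4 = 77
77 → 7² + 7² = 49 + 49 = 98

98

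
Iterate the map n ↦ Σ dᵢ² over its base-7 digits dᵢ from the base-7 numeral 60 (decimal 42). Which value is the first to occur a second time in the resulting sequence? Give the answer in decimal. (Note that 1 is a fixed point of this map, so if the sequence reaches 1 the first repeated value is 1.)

42 = (6,0)_7 → 6² + 0² = 36
36 = (5,1)_7 → 5² + 1² = 26
26 = (3,5)_7 → 3² + 5² = 34
34 = (4,6)_7 → 4² + 6² = 52
52 = (1,0,3)_7 → 1² + 0² + 3² = 10
10 = (1,3)_7 → 1² + 3² = 10  — 10 already appeared earlier.

10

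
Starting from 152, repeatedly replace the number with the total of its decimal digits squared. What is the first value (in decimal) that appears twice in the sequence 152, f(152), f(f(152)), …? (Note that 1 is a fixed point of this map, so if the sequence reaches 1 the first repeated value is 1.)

152 → 1² + 5² + 2² = 1 + 25 + 4 = 30
30 → 3² + 0² = 9 + 0 = 9
9 → 9² = 81
81 → 8² + 1² = 64 + 1 = 65
65 → 6² + 5² = 36 + 25 = 61
61 → 6² + 1² = 36 + 1 = 37
37 → 3² + 7² = 9 + 49 = 58
58 → 5² + 8² = 25 + 64 = 89
89 → 8² + 9² = 64 + 81 = 145
145 → 1² + 4² + 5² = 1 + 16 + 25 = 42
42 → 4² + 2² = 16 + 4 = 20
20 → 2² + 0² = 4 + 0 = 4
4 → 4² = 16
16 → 1² + 6² = 1 + 36 = 37  — 37 already appeared earlier.

37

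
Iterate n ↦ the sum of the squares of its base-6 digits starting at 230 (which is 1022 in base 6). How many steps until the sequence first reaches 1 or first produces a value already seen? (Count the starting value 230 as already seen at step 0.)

230 = (1,0,2,2)_6 → 1² + 0² + 2² + 2² = 9
9 = (1,3)_6 → 1² + 3² = 10
10 = (1,4)_6 → 1² + 4² = 17
17 = (2,5)_6 → 2² + 5² = 29
29 = (4,5)_6 → 4² + 5² = 41
41 = (1,0,5)_6 → 1² + 0² + 5² = 26
26 = (4,2)_6 → 4² + 2² = 20
20 = (3,2)_6 → 3² + 2² = 13
13 = (2,1)_6 → 2² + 1² = 5
5 = (5)_6 → 5² = 25
25 = (4,1)_6 → 4² + 1² = 17  — 17 repeats.
That took 11 steps.

11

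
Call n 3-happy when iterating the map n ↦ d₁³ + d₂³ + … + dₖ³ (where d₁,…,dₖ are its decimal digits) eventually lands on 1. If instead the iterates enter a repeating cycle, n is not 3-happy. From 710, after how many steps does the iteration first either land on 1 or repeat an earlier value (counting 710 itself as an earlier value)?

710 → 7³ + 1³ + 0³ = 344
344 → 3³ + 4³ + 4³ = 155
155 → 1³ + 5³ + 5³ = 251
251 → 2³ + 5³ + 1³ = 134
134 → 1³ + 3³ + 4³ = 92
92 → 9³ + 2³ = 737
737 → 7³ + 3³ + 7³ = 713
713 → 7³ + 1³ + 3³ = 371
371 → 3³ + 7³ + 1³ = 371  — 371 repeats.
That took 9 steps.

9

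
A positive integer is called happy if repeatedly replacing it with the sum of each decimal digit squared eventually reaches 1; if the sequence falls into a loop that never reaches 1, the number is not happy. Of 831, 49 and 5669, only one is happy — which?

831: 831 → 74 → 65 → 61 → 37 → 58 → 89 → 145 → 42 → 20 → 4 → 16 → 37  — repeats 37 (not happy)
49: 49 → 97 → 130 → 10 → 1  — reaches 1 (happy)
5669: 5669 → 178 → 114 → 18 → 65 → 61 → 37 → 58 → 89 → 145 → 42 → 20 → 4 → 16 → 37  — repeats 37 (not happy)

49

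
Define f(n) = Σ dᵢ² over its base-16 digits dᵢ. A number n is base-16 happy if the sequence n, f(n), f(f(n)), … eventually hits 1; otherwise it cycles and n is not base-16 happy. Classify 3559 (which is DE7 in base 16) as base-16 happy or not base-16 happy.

3559 = (13,14,7)_16 → 13² + 14² + 7² = 414
414 = (1,9,14)_16 → 1² + 9² + 14² = 278
278 = (1,1,6)_16 → 1² + 1² + 6² = 38
38 = (2,6)_16 → 2² + 6² = 40
40 = (2,8)_16 → 2² + 8² = 68
68 = (4,4)_16 → 4² + 4² = 32
32 = (2,0)_16 → 2² + 0² = 4
4 = (4)_16 → 4² = 16
16 = (1,0)_16 → 1² + 0² = 1  — reached 1.

base-16 happy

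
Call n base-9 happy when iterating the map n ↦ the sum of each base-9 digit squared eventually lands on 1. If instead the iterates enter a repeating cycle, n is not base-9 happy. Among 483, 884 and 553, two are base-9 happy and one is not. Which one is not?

884

483: 483 → 125 → 81 → 1  — reaches 1 (base-9 happy)
884: 884 → 70 → 98 → 66 → 58 → 52 → 74 → 68 → 74  — repeats 74 (not base-9 happy)
553: 553 → 101 → 9 → 1  — reaches 1 (base-9 happy)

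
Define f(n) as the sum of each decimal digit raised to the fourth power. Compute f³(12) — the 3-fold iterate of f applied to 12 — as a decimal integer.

288

12 → 1⁴ + 2⁴ = 17
17 → 1⁴ + 7⁴ = 2402
2402 → 2⁴ + 4⁴ + 0⁴ + 2⁴ = 288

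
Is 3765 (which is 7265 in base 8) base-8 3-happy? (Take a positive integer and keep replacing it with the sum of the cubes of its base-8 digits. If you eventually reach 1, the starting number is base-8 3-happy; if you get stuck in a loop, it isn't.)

3765 = (7,2,6,5)_8 → 692
692 = (1,2,6,4)_8 → 289
289 = (4,4,1)_8 → 129
129 = (2,0,1)_8 → 9
9 = (1,1)_8 → 2
2 = (2)_8 → 8
8 = (1,0)_8 → 1  — reached 1.

base-8 3-happy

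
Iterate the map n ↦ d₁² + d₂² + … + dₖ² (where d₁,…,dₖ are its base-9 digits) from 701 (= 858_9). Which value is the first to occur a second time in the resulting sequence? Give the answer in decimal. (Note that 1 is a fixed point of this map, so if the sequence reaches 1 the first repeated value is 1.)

65

701 = (8,5,8)_9 → 8² + 5² + 8² = 64 + 25 + 64 = 153
153 = (1,8,0)_9 → 1² + 8² + 0² = 1 + 64 + 0 = 65
65 = (7,2)_9 → 7² + 2² = 49 + 4 = 53
53 = (5,8)_9 → 5² + 8² = 25 + 64 = 89
89 = (1,0,8)_9 → 1² + 0² + 8² = 1 + 0 + 64 = 65  — 65 already appeared earlier.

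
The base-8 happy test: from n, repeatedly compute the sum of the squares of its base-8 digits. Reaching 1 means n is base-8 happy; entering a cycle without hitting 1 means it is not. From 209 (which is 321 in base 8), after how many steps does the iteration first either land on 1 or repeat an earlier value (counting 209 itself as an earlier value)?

6

209 = (3,2,1)_8 → 3² + 2² + 1² = 9 + 4 + 1 = 14
14 = (1,6)_8 → 1² + 6² = 1 + 36 = 37
37 = (4,5)_8 → 4² + 5² = 16 + 25 = 41
41 = (5,1)_8 → 5² + 1² = 25 + 1 = 26
26 = (3,2)_8 → 3² + 2² = 9 + 4 = 13
13 = (1,5)_8 → 1² + 5² = 1 + 25 = 26  — 26 repeats.
That took 6 steps.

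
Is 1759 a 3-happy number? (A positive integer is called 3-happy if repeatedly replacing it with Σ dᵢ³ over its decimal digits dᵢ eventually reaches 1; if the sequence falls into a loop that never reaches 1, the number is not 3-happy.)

1759 → 1³ + 7³ + 5³ + 9³ = 1 + 343 + 125 + 729 = 1198
1198 → 1³ + 1³ + 9³ + 8³ = 1 + 1 + 729 + 512 = 1243
1243 → 1³ + 2³ + 4³ + 3³ = 1 + 8 + 64 + 27 = 100
100 → 1³ + 0³ + 0³ = 1 + 0 + 0 = 1  — reached 1.

3-happy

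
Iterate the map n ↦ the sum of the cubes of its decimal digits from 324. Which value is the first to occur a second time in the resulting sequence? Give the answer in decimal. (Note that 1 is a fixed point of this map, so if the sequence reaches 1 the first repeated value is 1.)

153

324 → 3³ + 2³ + 4³ = 27 + 8 + 64 = 99
99 → 9³ + 9³ = 729 + 729 = 1458
1458 → 1³ + 4³ + 5³ + 8³ = 1 + 64 + 125 + 512 = 702
702 → 7³ + 0³ + 2³ = 343 + 0 + 8 = 351
351 → 3³ + 5³ + 1³ = 27 + 125 + 1 = 153
153 → 1³ + 5³ + 3³ = 1 + 125 + 27 = 153  — 153 already appeared earlier.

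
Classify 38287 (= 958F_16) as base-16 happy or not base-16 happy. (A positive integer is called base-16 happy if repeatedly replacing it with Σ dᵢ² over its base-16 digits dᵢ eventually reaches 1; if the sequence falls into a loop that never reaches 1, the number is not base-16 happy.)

38287 = (9,5,8,15)_16 → 9² + 5² + 8² + 15² = 81 + 25 + 64 + 225 = 395
395 = (1,8,11)_16 → 1² + 8² + 11² = 1 + 64 + 121 = 186
186 = (11,10)_16 → 11² + 10² = 121 + 100 = 221
221 = (13,13)_16 → 13² + 13² = 169 + 169 = 338
338 = (1,5,2)_16 → 1² + 5² + 2² = 1 + 25 + 4 = 30
30 = (1,14)_16 → 1² + 14² = 1 + 196 = 197
197 = (12,5)_16 → 12² + 5² = 144 + 25 = 169
169 = (10,9)_16 → 10² + 9² = 100 + 81 = 181
181 = (11,5)_16 → 11² + 5² = 121 + 25 = 146
146 = (9,2)_16 → 9² + 2² = 81 + 4 = 85
85 = (5,5)_16 → 5² + 5² = 25 + 25 = 50
50 = (3,2)_16 → 3² + 2² = 9 + 4 = 13
13 = (13)_16 → 13² = 169  — 169 already seen; the sequence cycles without reaching 1.

not base-16 happy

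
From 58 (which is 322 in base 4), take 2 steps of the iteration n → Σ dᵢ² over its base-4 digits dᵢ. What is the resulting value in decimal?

58 = (3,2,2)_4 → 17
17 = (1,0,1)_4 → 2

2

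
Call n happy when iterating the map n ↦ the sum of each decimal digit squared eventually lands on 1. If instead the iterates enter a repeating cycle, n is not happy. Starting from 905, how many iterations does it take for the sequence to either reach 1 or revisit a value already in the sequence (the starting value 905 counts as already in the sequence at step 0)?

905 → 9² + 0² + 5² = 106
106 → 1² + 0² + 6² = 37
37 → 3² + 7² = 58
58 → 5² + 8² = 89
89 → 8² + 9² = 145
145 → 1² + 4² + 5² = 42
42 → 4² + 2² = 20
20 → 2² + 0² = 4
4 → 4² = 16
16 → 1² + 6² = 37  — 37 repeats.
That took 10 steps.

10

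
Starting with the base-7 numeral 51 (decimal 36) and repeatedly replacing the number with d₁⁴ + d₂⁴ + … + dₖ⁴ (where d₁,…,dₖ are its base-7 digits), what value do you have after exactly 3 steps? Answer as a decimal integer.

1394

36 = (5,1)_7 → 5⁴ + 1⁴ = 625 + 1 = 626
626 = (1,5,5,3)_7 → 1⁴ + 5⁴ + 5⁴ + 3⁴ = 1 + 625 + 625 + 81 = 1332
1332 = (3,6,1,2)_7 → 3⁴ + 6⁴ + 1⁴ + 2⁴ = 81 + 1296 + 1 + 16 = 1394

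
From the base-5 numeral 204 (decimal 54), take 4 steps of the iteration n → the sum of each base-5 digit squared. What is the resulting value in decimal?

4

54 = (2,0,4)_5 → 2² + 0² + 4² = 4 + 0 + 16 = 20
20 = (4,0)_5 → 4² + 0² = 16 + 0 = 16
16 = (3,1)_5 → 3² + 1² = 9 + 1 = 10
10 = (2,0)_5 → 2² + 0² = 4 + 0 = 4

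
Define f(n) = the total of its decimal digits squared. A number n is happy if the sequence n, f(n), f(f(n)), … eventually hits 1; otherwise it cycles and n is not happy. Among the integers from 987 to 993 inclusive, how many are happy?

987: 987 → 194 → 98 → 145 → 42 → 20 → 4 → 16 → 37 → 58 → 89 → 145  (repeats 145)
988: 988 → 209 → 85 → 89 → 145 → 42 → 20 → 4 → 16 → 37 → 58 → 89  (repeats 89)
989: 989 → 226 → 44 → 32 → 13 → 10 → 1  (reaches 1)
990: 990 → 162 → 41 → 17 → 50 → 25 → 29 → 85 → 89 → 145 → 42 → 20 → 4 → 16 → 37 → 58 → 89  (repeats 89)
991: 991 → 163 → 46 → 52 → 29 → 85 → 89 → 145 → 42 → 20 → 4 → 16 → 37 → 58 → 89  (repeats 89)
992: 992 → 166 → 73 → 58 → 89 → 145 → 42 → 20 → 4 → 16 → 37 → 58  (repeats 58)
993: 993 → 171 → 51 → 26 → 40 → 16 → 37 → 58 → 89 → 145 → 42 → 20 → 4 → 16  (repeats 16)
happy: 989

1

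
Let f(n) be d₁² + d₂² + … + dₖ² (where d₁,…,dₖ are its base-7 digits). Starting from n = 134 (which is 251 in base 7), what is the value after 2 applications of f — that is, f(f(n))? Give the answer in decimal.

134 = (2,5,1)_7 → 2² + 5² + 1² = 30
30 = (4,2)_7 → 4² + 2² = 20

20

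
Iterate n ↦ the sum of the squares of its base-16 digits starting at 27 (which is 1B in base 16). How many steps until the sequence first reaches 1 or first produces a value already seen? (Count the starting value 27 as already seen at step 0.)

27 = (1,11)_16 → 122
122 = (7,10)_16 → 149
149 = (9,5)_16 → 106
106 = (6,10)_16 → 136
136 = (8,8)_16 → 128
128 = (8,0)_16 → 64
64 = (4,0)_16 → 16
16 = (1,0)_16 → 1  — reached 1.
That took 8 steps.

8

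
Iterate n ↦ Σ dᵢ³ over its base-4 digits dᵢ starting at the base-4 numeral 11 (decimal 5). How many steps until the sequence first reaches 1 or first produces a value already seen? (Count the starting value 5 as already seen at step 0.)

5 = (1,1)_4 → 1³ + 1³ = 1 + 1 = 2
2 = (2)_4 → 2³ = 8
8 = (2,0)_4 → 2³ + 0³ = 8 + 0 = 8  — 8 repeats.
That took 3 steps.

3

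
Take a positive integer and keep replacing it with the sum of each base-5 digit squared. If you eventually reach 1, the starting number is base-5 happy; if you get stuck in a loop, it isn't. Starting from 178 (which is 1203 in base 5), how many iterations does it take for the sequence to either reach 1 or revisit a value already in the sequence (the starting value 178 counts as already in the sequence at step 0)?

6

178 = (1,2,0,3)_5 → 1² + 2² + 0² + 3² = 14
14 = (2,4)_5 → 2² + 4² = 20
20 = (4,0)_5 → 4² + 0² = 16
16 = (3,1)_5 → 3² + 1² = 10
10 = (2,0)_5 → 2² + 0² = 4
4 = (4)_5 → 4² = 16  — 16 repeats.
That took 6 steps.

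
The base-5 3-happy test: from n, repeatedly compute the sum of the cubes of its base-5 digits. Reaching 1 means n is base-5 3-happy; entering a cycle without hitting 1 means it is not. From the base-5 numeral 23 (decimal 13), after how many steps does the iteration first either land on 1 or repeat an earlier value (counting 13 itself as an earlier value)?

4

13 = (2,3)_5 → 35
35 = (1,2,0)_5 → 9
9 = (1,4)_5 → 65
65 = (2,3,0)_5 → 35  — 35 repeats.
That took 4 steps.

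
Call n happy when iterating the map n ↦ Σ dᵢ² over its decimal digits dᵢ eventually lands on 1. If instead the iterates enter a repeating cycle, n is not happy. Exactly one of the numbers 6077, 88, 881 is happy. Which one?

6077: 6077 → 134 → 26 → 40 → 16 → 37 → 58 → 89 → 145 → 42 → 20 → 4 → 16  — repeats 16 (not happy)
88: 88 → 128 → 69 → 117 → 51 → 26 → 40 → 16 → 37 → 58 → 89 → 145 → 42 → 20 → 4 → 16  — repeats 16 (not happy)
881: 881 → 129 → 86 → 100 → 1  — reaches 1 (happy)

881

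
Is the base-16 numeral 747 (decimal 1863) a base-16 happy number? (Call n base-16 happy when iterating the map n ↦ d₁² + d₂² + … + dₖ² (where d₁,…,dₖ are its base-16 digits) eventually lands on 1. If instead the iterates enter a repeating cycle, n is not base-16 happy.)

base-16 happy

1863 = (7,4,7)_16 → 7² + 4² + 7² = 49 + 16 + 49 = 114
114 = (7,2)_16 → 7² + 2² = 49 + 4 = 53
53 = (3,5)_16 → 3² + 5² = 9 + 25 = 34
34 = (2,2)_16 → 2² + 2² = 4 + 4 = 8
8 = (8)_16 → 8² = 64
64 = (4,0)_16 → 4² + 0² = 16 + 0 = 16
16 = (1,0)_16 → 1² + 0² = 1 + 0 = 1  — reached 1.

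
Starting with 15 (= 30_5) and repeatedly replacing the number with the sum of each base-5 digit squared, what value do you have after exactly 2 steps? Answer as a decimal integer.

17

15 = (3,0)_5 → 3² + 0² = 9
9 = (1,4)_5 → 1² + 4² = 17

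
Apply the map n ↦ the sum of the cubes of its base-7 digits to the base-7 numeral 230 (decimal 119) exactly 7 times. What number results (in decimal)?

197

119 = (2,3,0)_7 → 2³ + 3³ + 0³ = 8 + 27 + 0 = 35
35 = (5,0)_7 → 5³ + 0³ = 125 + 0 = 125
125 = (2,3,6)_7 → 2³ + 3³ + 6³ = 8 + 27 + 216 = 251
251 = (5,0,6)_7 → 5³ + 0³ + 6³ = 125 + 0 + 216 = 341
341 = (6,6,5)_7 → 6³ + 6³ + 5³ = 216 + 216 + 125 = 557
557 = (1,4,2,4)_7 → 1³ + 4³ + 2³ + 4³ = 1 + 64 + 8 + 64 = 137
137 = (2,5,4)_7 → 2³ + 5³ + 4³ = 8 + 125 + 64 = 197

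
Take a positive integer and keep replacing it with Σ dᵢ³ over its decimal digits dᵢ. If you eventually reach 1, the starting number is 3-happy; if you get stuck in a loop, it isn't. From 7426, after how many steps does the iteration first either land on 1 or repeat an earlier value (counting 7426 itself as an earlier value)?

7426 → 7³ + 4³ + 2³ + 6³ = 631
631 → 6³ + 3³ + 1³ = 244
244 → 2³ + 4³ + 4³ = 136
136 → 1³ + 3³ + 6³ = 244  — 244 repeats.
That took 4 steps.

4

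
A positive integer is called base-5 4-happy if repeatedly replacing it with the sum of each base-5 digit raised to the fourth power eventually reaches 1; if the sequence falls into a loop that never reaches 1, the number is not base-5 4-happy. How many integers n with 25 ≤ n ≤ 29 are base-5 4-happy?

25: 25 → 1  (reaches 1)
26: 26 → 2 → 16 → 82 → 98 → 418 → 244 → 594 → 674 → 514 → 528 → 338 → 194 → 354 → 528  (repeats 528)
27: 27 → 17 → 97 → 353 → 353  (repeats 353)
28: 28 → 82 → 98 → 418 → 244 → 594 → 674 → 514 → 528 → 338 → 194 → 354 → 528  (repeats 528)
29: 29 → 257 → 33 → 83 → 163 → 99 → 593 → 499 → 849 → 595 → 593  (repeats 593)
base-5 4-happy: 25

1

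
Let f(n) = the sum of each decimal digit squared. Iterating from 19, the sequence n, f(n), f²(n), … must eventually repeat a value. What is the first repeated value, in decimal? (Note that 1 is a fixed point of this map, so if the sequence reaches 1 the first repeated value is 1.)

1

19 → 1² + 9² = 82
82 → 8² + 2² = 68
68 → 6² + 8² = 100
100 → 1² + 0² + 0² = 1  — reached the fixed point 1.
1 → 1, so 1 is the first repeated value.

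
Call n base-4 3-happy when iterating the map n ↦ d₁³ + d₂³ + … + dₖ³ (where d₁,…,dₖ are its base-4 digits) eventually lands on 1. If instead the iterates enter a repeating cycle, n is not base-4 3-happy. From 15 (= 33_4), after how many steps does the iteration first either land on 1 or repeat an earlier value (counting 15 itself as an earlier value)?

4

15 = (3,3)_4 → 3³ + 3³ = 54
54 = (3,1,2)_4 → 3³ + 1³ + 2³ = 36
36 = (2,1,0)_4 → 2³ + 1³ + 0³ = 9
9 = (2,1)_4 → 2³ + 1³ = 9  — 9 repeats.
That took 4 steps.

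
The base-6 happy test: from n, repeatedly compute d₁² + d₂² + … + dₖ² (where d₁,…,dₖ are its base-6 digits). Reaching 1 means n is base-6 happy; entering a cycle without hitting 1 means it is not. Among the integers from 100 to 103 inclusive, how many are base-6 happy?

100: 100 → 36 → 1  (reaches 1)
101: 101 → 45 → 11 → 26 → 20 → 13 → 5 → 25 → 17 → 29 → 41 → 26  (repeats 26)
102: 102 → 29 → 41 → 26 → 20 → 13 → 5 → 25 → 17 → 29  (repeats 29)
103: 103 → 30 → 25 → 17 → 29 → 41 → 26 → 20 → 13 → 5 → 25  (repeats 25)
base-6 happy: 100

1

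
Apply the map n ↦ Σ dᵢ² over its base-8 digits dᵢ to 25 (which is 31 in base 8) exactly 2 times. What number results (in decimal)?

25 = (3,1)_8 → 3² + 1² = 10
10 = (1,2)_8 → 1² + 2² = 5

5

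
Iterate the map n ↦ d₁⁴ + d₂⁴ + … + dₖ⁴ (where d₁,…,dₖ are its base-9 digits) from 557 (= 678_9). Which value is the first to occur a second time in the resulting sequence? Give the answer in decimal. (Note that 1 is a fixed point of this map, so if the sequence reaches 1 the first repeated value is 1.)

557 = (6,7,8)_9 → 6⁴ + 7⁴ + 8⁴ = 1296 + 2401 + 4096 = 7793
7793 = (1,1,6,1,8)_9 → 1⁴ + 1⁴ + 6⁴ + 1⁴ + 8⁴ = 1 + 1 + 1296 + 1 + 4096 = 5395
5395 = (7,3,5,4)_9 → 7⁴ + 3⁴ + 5⁴ + 4⁴ = 2401 + 81 + 625 + 256 = 3363
3363 = (4,5,4,6)_9 → 4⁴ + 5⁴ + 4⁴ + 6⁴ = 256 + 625 + 256 + 1296 = 2433
2433 = (3,3,0,3)_9 → 3⁴ + 3⁴ + 0⁴ + 3⁴ = 81 + 81 + 0 + 81 = 243
243 = (3,0,0)_9 → 3⁴ + 0⁴ + 0⁴ = 81 + 0 + 0 = 81
81 = (1,0,0)_9 → 1⁴ + 0⁴ + 0⁴ = 1 + 0 + 0 = 1  — reached the fixed point 1.
1 → 1, so 1 is the first repeated value.

1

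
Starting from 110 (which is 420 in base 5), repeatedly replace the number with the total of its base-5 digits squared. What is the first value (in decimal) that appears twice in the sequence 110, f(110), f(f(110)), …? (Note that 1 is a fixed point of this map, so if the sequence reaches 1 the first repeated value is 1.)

16

110 = (4,2,0)_5 → 20
20 = (4,0)_5 → 16
16 = (3,1)_5 → 10
10 = (2,0)_5 → 4
4 = (4)_5 → 16  — 16 already appeared earlier.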